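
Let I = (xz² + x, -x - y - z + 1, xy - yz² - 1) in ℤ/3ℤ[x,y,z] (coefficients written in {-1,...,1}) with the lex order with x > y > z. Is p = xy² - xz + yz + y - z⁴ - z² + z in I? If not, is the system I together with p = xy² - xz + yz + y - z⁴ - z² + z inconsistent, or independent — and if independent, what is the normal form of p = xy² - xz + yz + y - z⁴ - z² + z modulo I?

First compute the reduced Gröbner basis of I by Buchberger's algorithm.
f_1 = xz² + x, LT = xz².
f_2 = -x - y - z + 1, LT = x.
f_3 = xy - yz² - 1, LT = xy.

S(f_1,f_2): lcm = xz². S = x - yz² - z³ + z².
  reduce S modulo (f_1, f_2, f_3):
  remainder -yz² - y - z³ + z² - z + 1 ≠ 0; add h_4 = -yz² - y - z³ + z² - z + 1 to the basis.

S(f_1,f_3): lcm = xyz². S = xy + yz⁴ + z².
  reduce S modulo (f_1, f_2, f_3, h_4):
  remainder -y² - yz - y - z⁵ + z⁴ + z² + z - 1 ≠ 0; add h_5 = -y² - yz - y - z⁵ + z⁴ + z² + z - 1 to the basis.

S(f_2,f_3): lcm = xy. S = y² + yz² + yz - y + 1.
  reduce S modulo (f_1, f_2, f_3, h_4, h_5):
  remainder -z⁵ + z⁴ - z³ - z² + 1 ≠ 0; add h_6 = -z⁵ + z⁴ - z³ - z² + 1 to the basis.

The other S-polynomials (S(f_1,h_4), S(f_2,h_4), S(f_3,h_4), S(f_1,h_5), S(f_2,h_5), S(f_3,h_5), S(h_4,h_5), S(f_1,h_6), S(f_2,h_6), S(f_3,h_6), S(h_4,h_6), S(h_5,h_6)) all reduce to 0 modulo the current basis, so we have a Gröbner basis.
Inter-reduce: drop elements whose leading term is divisible by another's, tail-reduce, and make monic.
Reduced Gröbner basis: {x + y + z - 1, y² + yz + y - z³ + z² - z - 1, yz² + y + z³ - z² + z - 1, z⁵ - z⁴ + z³ + z² - 1}.
Label its elements g_1 = x + y + z - 1, g_2 = y² + yz + y - z³ + z² - z - 1, g_3 = yz² + y + z³ - z² + z - 1, g_4 = z⁵ - z⁴ + z³ + z² - 1.

Reduce p = xy² - xz + yz + y - z⁴ - z² + z modulo G:
  leading term xy²: subtract (y²)·g_1 from xy² - xz + yz + y - z⁴ - z² + z → -xz - y³ - y²z + y² + yz + y - z⁴ - z² + z
  leading term xz: subtract (-z)·g_1 from -xz - y³ - y²z + y² + yz + y - z⁴ - z² + z → -y³ - y²z + y² - yz + y - z⁴
  leading term y³: subtract (-y)·g_2 from -y³ - y²z + y² - yz + y - z⁴ → -y² - yz³ + yz² + yz - z⁴
  leading term y²: subtract (-1)·g_2 from -y² - yz³ + yz² + yz - z⁴ → -yz³ + yz² - yz + y - z⁴ - z³ + z² - z - 1
  leading term yz³: subtract (-z)·g_3 from -yz³ + yz² - yz + y - z⁴ - z³ + z² - z - 1 → yz² + y + z³ - z² + z - 1
  leading term yz²: subtract (1)·g_3 from yz² + y + z³ - z² + z - 1 → 0
  normal form = 0.
Since the normal form is 0, p ∈ I.

xy² - xz + yz + y - z⁴ - z² + z lies in I (it reduces to 0).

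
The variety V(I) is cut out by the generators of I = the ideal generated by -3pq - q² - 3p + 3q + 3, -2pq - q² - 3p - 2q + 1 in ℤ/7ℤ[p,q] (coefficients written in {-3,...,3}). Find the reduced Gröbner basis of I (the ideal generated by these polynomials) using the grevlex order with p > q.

Buchberger's algorithm terminates because the ascending chain of leading-term ideals stabilizes.

f_1 = -3pq - q² - 3p + 3q + 3, LT = pq.
f_2 = -2pq - q² - 3p - 2q + 1, LT = pq.

S(f_1,f_2): lcm = pq. S = q² + 3p - 2q + 3.
  leading term q²: no divisor's leading term divides it; move q² to the remainder.
  leading term p: no divisor's leading term divides it; move 3p to the remainder.
  leading term q: no divisor's leading term divides it; move -2q to the remainder.
  leading term 1: no divisor's leading term divides it; move 3 to the remainder.
  remainder q² + 3p - 2q + 3 ≠ 0; add g_3 = q² + 3p - 2q + 3 to the basis.

S(f_1,g_3): lcm = pq². S = -2q³ - 3p² + 3pq - q² - 3p - q.
  leading term q³: subtract (-2q)·g_3 from -2q³ - 3p² + 3pq - q² - 3p - q → -3p² + 2pq + 2q² - 3p - 2q
  leading term p²: no divisor's leading term divides it; move -3p² to the remainder.
  leading term pq: subtract (-3)·f_1 from 2pq + 2q² - 3p - 2q → -q² + 2p + 2
  leading term q²: subtract (-1)·g_3 from -q² + 2p + 2 → -2p - 2q - 2
  leading term p: no divisor's leading term divides it; move -2p to the remainder.
  leading term q: no divisor's leading term divides it; move -2q to the remainder.
  leading term 1: no divisor's leading term divides it; move -2 to the remainder.
  remainder -3p² - 2p - 2q - 2 ≠ 0; add g_4 = -3p² - 2p - 2q - 2 to the basis.

The other S-polynomials (S(f_2,g_3), S(f_1,g_4), S(f_2,g_4), S(g_3,g_4)) all reduce to 0 modulo the current basis, so we have a Gröbner basis.
Inter-reduce: drop elements whose leading term is divisible by another's, tail-reduce, and make monic.

G = {p² + 3p + 3q + 3, pq + 2q - 2, q² + 3p - 2q + 3}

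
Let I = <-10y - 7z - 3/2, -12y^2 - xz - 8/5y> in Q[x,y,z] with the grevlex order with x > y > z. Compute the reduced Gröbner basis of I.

G = {xz + 147/25z^2 + 7/5z + 3/100, y + 7/10z + 3/20}

f_1 = -10y - 7z - 3/2, LT = y.
f_2 = -12y^2 - xz - 8/5y, LT = y^2.

S(f_1,f_2): lcm = y^2. S = -1/12xz + 7/10yz + 1/60y.
  leading term xz: no divisor's leading term divides it; move -1/12xz to the remainder.
  leading term yz: subtract (-7/100z)·f_1 from 7/10yz + 1/60y → -49/100z^2 + 1/60y - 21/200z
  leading term z^2: no divisor's leading term divides it; move -49/100z^2 to the remainder.
  leading term y: subtract (-1/600)·f_1 from 1/60y - 21/200z → -7/60z - 1/400
  leading term z: no divisor's leading term divides it; move -7/60z to the remainder.
  leading term 1: no divisor's leading term divides it; move -1/400 to the remainder.
  remainder -1/12xz - 49/100z^2 - 7/60z - 1/400 ≠ 0; add g_3 = -1/12xz - 49/100z^2 - 7/60z - 1/400 to the basis.

The other S-polynomials (S(f_1,g_3), S(f_2,g_3)) all reduce to 0 modulo the current basis, so we have a Gröbner basis.
Inter-reduce: drop elements whose leading term is divisible by another's, tail-reduce, and make monic.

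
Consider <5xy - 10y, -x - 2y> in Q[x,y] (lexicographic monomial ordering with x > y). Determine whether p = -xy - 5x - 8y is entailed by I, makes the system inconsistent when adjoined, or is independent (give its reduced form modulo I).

First compute the reduced Gröbner basis of I by Buchberger's algorithm.
f_1 = 5xy - 10y, LT = xy.
f_2 = -x - 2y, LT = x.

S(f_1,f_2): lcm = xy. S = -2y^{2} - 2y.
  reduce S modulo (f_1, f_2):
  remainder -2y^{2} - 2y ≠ 0; add h_3 = -2y^{2} - 2y to the basis.

The other S-polynomials (S(f_1,h_3), S(f_2,h_3)) all reduce to 0 modulo the current basis, so we have a Gröbner basis.
Inter-reduce: drop elements whose leading term is divisible by another's, tail-reduce, and make monic.
Reduced Gröbner basis: {x + 2y, y^{2} + y}.
Label its elements g_1 = x + 2y, g_2 = y^{2} + y.

Reduce p = -xy - 5x - 8y modulo G:
  leading term xy: subtract (-y)·g_1 from -xy - 5x - 8y → -5x + 2y^{2} - 8y
  leading term x: subtract (-5)·g_1 from -5x + 2y^{2} - 8y → 2y^{2} + 2y
  leading term y^{2}: subtract (2)·g_2 from 2y^{2} + 2y → 0
  normal form = 0.
Since the normal form is 0, p ∈ I.

-xy - 5x - 8y lies in I (it reduces to 0).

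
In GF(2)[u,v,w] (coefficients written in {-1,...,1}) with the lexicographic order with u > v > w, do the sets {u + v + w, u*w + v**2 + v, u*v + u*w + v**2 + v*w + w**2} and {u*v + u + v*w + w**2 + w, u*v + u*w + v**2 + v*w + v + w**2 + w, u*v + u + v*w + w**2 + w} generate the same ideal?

No, the ideals differ.

Equality of ideals is decidable: compute both reduced Gröbner bases (unique for the ordering) and check whether they agree.
Buchberger on the first generating set:
f_1 = u + v + w, LT = u.
f_2 = u*w + v**2 + v, LT = u*w.
f_3 = u*v + u*w + v**2 + v*w + w**2, LT = u*v.

S(f_1,f_2): lcm = u*w. S = v**2 + v*w + v + w**2.
  leading term v**2: no divisor's leading term divides it; move v**2 to the remainder.
  leading term v*w: no divisor's leading term divides it; move v*w to the remainder.
  leading term v: no divisor's leading term divides it; move v to the remainder.
  leading term w**2: no divisor's leading term divides it; move w**2 to the remainder.
  remainder v**2 + v*w + v + w**2 ≠ 0; add g_4 = v**2 + v*w + v + w**2 to the basis.

S(f_1,f_3): lcm = u*v. S = u*w + w**2.
  leading term u*w: subtract (w)·f_1 from u*w + w**2 → v*w
  leading term v*w: no divisor's leading term divides it; move v*w to the remainder.
  remainder v*w ≠ 0; add g_5 = v*w to the basis.

S(f_3,g_4): lcm = u*v**2. S = u*v + u*w**2 + v**3 + v**2*w + v*w**2.
  leading term u*v: subtract (v)·f_1 from u*v + u*w**2 + v**3 + v**2*w + v*w**2 → u*w**2 + v**3 + v**2*w + v**2 + v*w**2 + v*w
  leading term u*w**2: subtract (w**2)·f_1 from u*w**2 + v**3 + v**2*w + v**2 + v*w**2 + v*w → v**3 + v**2*w + v**2 + v*w + w**3
  leading term v**3: subtract (v)·g_4 from v**3 + v**2*w + v**2 + v*w + w**3 → v*w**2 + v*w + w**3
  leading term v*w**2: subtract (w)·g_5 from v*w**2 + v*w + w**3 → v*w + w**3
  leading term v*w: subtract (1)·g_5 from v*w + w**3 → w**3
  leading term w**3: no divisor's leading term divides it; move w**3 to the remainder.
  remainder w**3 ≠ 0; add g_6 = w**3 to the basis.

The other S-polynomials (S(f_2,f_3), S(f_1,g_4), S(f_2,g_4), S(f_1,g_5), S(f_2,g_5), S(f_3,g_5), S(g_4,g_5), S(f_1,g_6), S(f_2,g_6), S(f_3,g_6), S(g_4,g_6), S(g_5,g_6)) all reduce to 0 modulo the current basis, so we have a Gröbner basis.
Inter-reduce: drop elements whose leading term is divisible by another's, tail-reduce, and make monic.
Reduced Gröbner basis: {u + v + w, v**2 + v + w**2, v*w, w**3}.

Buchberger on the second generating set:
h_1 = u*v + u + v*w + w**2 + w, LT = u*v.
h_2 = u*v + u*w + v**2 + v*w + v + w**2 + w, LT = u*v.
h_3 = u*v + u + v*w + w**2 + w, LT = u*v.

S(h_1,h_2): lcm = u*v. S = u*w + u + v**2 + v.
  leading term u*w: no divisor's leading term divides it; move u*w to the remainder.
  leading term u: no divisor's leading term divides it; move u to the remainder.
  leading term v**2: no divisor's leading term divides it; move v**2 to the remainder.
  leading term v: no divisor's leading term divides it; move v to the remainder.
  remainder u*w + u + v**2 + v ≠ 0; add k_4 = u*w + u + v**2 + v to the basis.

S(h_1,k_4): lcm = u*v*w. S = u*v + u*w + v**3 + v**2 + v*w**2 + w**3 + w**2.
  leading term u*v: subtract (1)·h_1 from u*v + u*w + v**3 + v**2 + v*w**2 + w**3 + w**2 → u*w + u + v**3 + v**2 + v*w**2 + v*w + w**3 + w
  leading term u*w: subtract (1)·k_4 from u*w + u + v**3 + v**2 + v*w**2 + v*w + w**3 + w → v**3 + v*w**2 + v*w + v + w**3 + w
  leading term v**3: no divisor's leading term divides it; move v**3 to the remainder.
  leading term v*w**2: no divisor's leading term divides it; move v*w**2 to the remainder.
  leading term v*w: no divisor's leading term divides it; move v*w to the remainder.
  leading term v: no divisor's leading term divides it; move v to the remainder.
  leading term w**3: no divisor's leading term divides it; move w**3 to the remainder.
  leading term w: no divisor's leading term divides it; move w to the remainder.
  remainder v**3 + v*w**2 + v*w + v + w**3 + w ≠ 0; add k_5 = v**3 + v*w**2 + v*w + v + w**3 + w to the basis.

The other S-polynomials (S(h_1,h_3), S(h_2,h_3), S(h_2,k_4), S(h_3,k_4), S(h_1,k_5), S(h_2,k_5), S(h_3,k_5), S(k_4,k_5)) all reduce to 0 modulo the current basis, so we have a Gröbner basis.
Inter-reduce: drop elements whose leading term is divisible by another's, tail-reduce, and make monic.
Reduced Gröbner basis: {u*v + u + v*w + w**2 + w, u*w + u + v**2 + v, v**3 + v*w**2 + v*w + v + w**3 + w}.

These differ, so the ideals are not equal.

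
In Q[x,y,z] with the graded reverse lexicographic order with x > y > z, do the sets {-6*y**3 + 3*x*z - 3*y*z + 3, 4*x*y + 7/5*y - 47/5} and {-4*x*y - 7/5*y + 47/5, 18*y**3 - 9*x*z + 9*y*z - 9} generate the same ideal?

Yes, the ideals are equal.

Since reduced Gröbner bases are canonical representatives of ideals under a given ordering, it suffices to compute and compare them.
Buchberger on the first generating set:
f_1 = -6*y**3 + 3*x*z - 3*y*z + 3, LT = y**3.
f_2 = 4*x*y + 7/5*y - 47/5, LT = x*y.

S(f_1,f_2): lcm = x*y**3. S = -7/20*y**3 - 1/2*x**2*z + 1/2*x*y*z + 47/20*y**2 - 1/2*x.
  leading term y**3: subtract (7/120)·f_1 from -7/20*y**3 - 1/2*x**2*z + 1/2*x*y*z + 47/20*y**2 - 1/2*x → -1/2*x**2*z + 1/2*x*y*z + 47/20*y**2 - 7/40*x*z + 7/40*y*z - 1/2*x - 7/40
  leading term x**2*z: no divisor's leading term divides it; move -1/2*x**2*z to the remainder.
  leading term x*y*z: subtract (1/8*z)·f_2 from 1/2*x*y*z + 47/20*y**2 - 7/40*x*z + 7/40*y*z - 1/2*x - 7/40 → 47/20*y**2 - 7/40*x*z - 1/2*x + 47/40*z - 7/40
  leading term y**2: no divisor's leading term divides it; move 47/20*y**2 to the remainder.
  leading term x*z: no divisor's leading term divides it; move -7/40*x*z to the remainder.
  leading term x: no divisor's leading term divides it; move -1/2*x to the remainder.
  leading term z: no divisor's leading term divides it; move 47/40*z to the remainder.
  leading term 1: no divisor's leading term divides it; move -7/40 to the remainder.
  remainder -1/2*x**2*z + 47/20*y**2 - 7/40*x*z - 1/2*x + 47/40*z - 7/40 ≠ 0; add g_3 = -1/2*x**2*z + 47/20*y**2 - 7/40*x*z - 1/2*x + 47/40*z - 7/40 to the basis.

The other S-polynomials (S(f_1,g_3), S(f_2,g_3)) all reduce to 0 modulo the current basis, so we have a Gröbner basis.
Inter-reduce: drop elements whose leading term is divisible by another's, tail-reduce, and make monic.
Reduced Gröbner basis: {y**3 - 1/2*x*z + 1/2*y*z - 1/2, x**2*z - 47/10*y**2 + 7/20*x*z + x - 47/20*z + 7/20, x*y + 7/20*y - 47/20}.

Buchberger on the second generating set:
h_1 = -4*x*y - 7/5*y + 47/5, LT = x*y.
h_2 = 18*y**3 - 9*x*z + 9*y*z - 9, LT = y**3.

S(h_1,h_2): lcm = x*y**3. S = 7/20*y**3 + 1/2*x**2*z - 1/2*x*y*z - 47/20*y**2 + 1/2*x.
  leading term y**3: subtract (7/360)·h_2 from 7/20*y**3 + 1/2*x**2*z - 1/2*x*y*z - 47/20*y**2 + 1/2*x → 1/2*x**2*z - 1/2*x*y*z - 47/20*y**2 + 7/40*x*z - 7/40*y*z + 1/2*x + 7/40
  leading term x**2*z: no divisor's leading term divides it; move 1/2*x**2*z to the remainder.
  leading term x*y*z: subtract (1/8*z)·h_1 from -1/2*x*y*z - 47/20*y**2 + 7/40*x*z - 7/40*y*z + 1/2*x + 7/40 → -47/20*y**2 + 7/40*x*z + 1/2*x - 47/40*z + 7/40
  leading term y**2: no divisor's leading term divides it; move -47/20*y**2 to the remainder.
  leading term x*z: no divisor's leading term divides it; move 7/40*x*z to the remainder.
  leading term x: no divisor's leading term divides it; move 1/2*x to the remainder.
  leading term z: no divisor's leading term divides it; move -47/40*z to the remainder.
  leading term 1: no divisor's leading term divides it; move 7/40 to the remainder.
  remainder 1/2*x**2*z - 47/20*y**2 + 7/40*x*z + 1/2*x - 47/40*z + 7/40 ≠ 0; add k_3 = 1/2*x**2*z - 47/20*y**2 + 7/40*x*z + 1/2*x - 47/40*z + 7/40 to the basis.

The other S-polynomials (S(h_1,k_3), S(h_2,k_3)) all reduce to 0 modulo the current basis, so we have a Gröbner basis.
Inter-reduce: drop elements whose leading term is divisible by another's, tail-reduce, and make monic.
Reduced Gröbner basis: {y**3 - 1/2*x*z + 1/2*y*z - 1/2, x**2*z - 47/10*y**2 + 7/20*x*z + x - 47/20*z + 7/20, x*y + 7/20*y - 47/20}.

The two bases agree; hence the ideals are identical.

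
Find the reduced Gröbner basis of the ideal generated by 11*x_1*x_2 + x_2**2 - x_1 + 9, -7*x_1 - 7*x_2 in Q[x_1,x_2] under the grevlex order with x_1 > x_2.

f_1 = 11*x_1*x_2 + x_2**2 - x_1 + 9, LT = x_1*x_2.
f_2 = -7*x_1 - 7*x_2, LT = x_1.

S(f_1,f_2): lcm = x_1*x_2. S = -10/11*x_2**2 - 1/11*x_1 + 9/11.
  reduce S modulo (f_1, f_2):
  remainder -10/11*x_2**2 + 1/11*x_2 + 9/11 ≠ 0; add g_3 = -10/11*x_2**2 + 1/11*x_2 + 9/11 to the basis.

The other S-polynomials (S(f_1,g_3), S(f_2,g_3)) all reduce to 0 modulo the current basis, so we have a Gröbner basis.
Inter-reduce: drop elements whose leading term is divisible by another's, tail-reduce, and make monic.

G = {x_2**2 - 1/10*x_2 - 9/10, x_1 + x_2}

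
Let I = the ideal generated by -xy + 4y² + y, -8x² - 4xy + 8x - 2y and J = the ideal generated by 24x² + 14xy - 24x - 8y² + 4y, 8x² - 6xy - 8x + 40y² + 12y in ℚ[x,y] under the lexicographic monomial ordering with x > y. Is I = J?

Yes, the ideals are equal.

For a fixed monomial order, each ideal has a unique reduced Gröbner basis; comparing bases decides equality.
Buchberger on the first generating set:
f_1 = -xy + 4y² + y, LT = xy.
f_2 = -8x² - 4xy + 8x - 2y, LT = x².

S(f_1,f_2): lcm = x²y. S = -9/2xy² - ¼y².
  reduce S modulo (f_1, f_2):
  remainder -18y³ - 19/4y² ≠ 0; add g_3 = -18y³ - 19/4y² to the basis.

The other S-polynomials (S(f_1,g_3), S(f_2,g_3)) all reduce to 0 modulo the current basis, so we have a Gröbner basis.
Inter-reduce: drop elements whose leading term is divisible by another's, tail-reduce, and make monic.
Reduced Gröbner basis: {x² - x + 2y² + ¾y, xy - 4y² - y, y³ + 19/72y²}.

Buchberger on the second generating set:
h_1 = 24x² + 14xy - 24x - 8y² + 4y, LT = x².
h_2 = 8x² - 6xy - 8x + 40y² + 12y, LT = x².

S(h_1,h_2): lcm = x². S = 4/3xy - 16/3y² - 4/3y.
  reduce S modulo (h_1, h_2):
  remainder 4/3xy - 16/3y² - 4/3y ≠ 0; add k_3 = 4/3xy - 16/3y² - 4/3y to the basis.

S(h_1,k_3): lcm = x²y. S = 55/12xy² - ⅓y³ + ⅙y².
  reduce S modulo (h_1, h_2, k_3):
  remainder 18y³ + 19/4y² ≠ 0; add k_4 = 18y³ + 19/4y² to the basis.

The other S-polynomials (S(h_2,k_3), S(h_1,k_4), S(h_2,k_4), S(k_3,k_4)) all reduce to 0 modulo the current basis, so we have a Gröbner basis.
Inter-reduce: drop elements whose leading term is divisible by another's, tail-reduce, and make monic.
Reduced Gröbner basis: {x² - x + 2y² + ¾y, xy - 4y² - y, y³ + 19/72y²}.

The two bases agree; hence the ideals are identical.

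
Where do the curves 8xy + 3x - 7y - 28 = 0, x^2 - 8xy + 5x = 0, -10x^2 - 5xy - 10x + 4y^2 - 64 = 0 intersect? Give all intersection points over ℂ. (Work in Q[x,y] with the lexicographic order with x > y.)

{(0, -4)}

Compute a lex Gröbner basis by Buchberger's algorithm.
f_1 = 8xy + 3x - 7y - 28, LT = xy.
f_2 = x^2 - 8xy + 5x, LT = x^2.
f_3 = -10x^2 - 5xy - 10x + 4y^2 - 64, LT = x^2.

S(f_1,f_2): lcm = x^2y. S = 3/8x^2 + 8xy^2 - 47/8xy - 7/2x.
  reduce S modulo (f_1, f_2, f_3):
  remainder -203/64x + 7y^2 + 1463/64y - 329/16 ≠ 0; add h_4 = -203/64x + 7y^2 + 1463/64y - 329/16 to the basis.

S(f_1,f_3): lcm = x^2y. S = 3/8x^2 - 1/2xy^2 - 15/8xy - 7/2x + 2/5y^3 - 32/5y.
  reduce S modulo (f_1, f_2, f_3, h_4):
  remainder 2/5y^3 - 6211/464y^2 - 114343/2320y + 4945/116 ≠ 0; add h_5 = 2/5y^3 - 6211/464y^2 - 114343/2320y + 4945/116 to the basis.

S(f_2,f_3): lcm = x^2. S = -17/2xy + 4x + 2/5y^2 - 32/5.
  reduce S modulo (f_1, f_2, f_3, h_4, h_5):
  remainder 2358/145y^2 + 2573/58y - 11998/145 ≠ 0; add h_6 = 2358/145y^2 + 2573/58y - 11998/145 to the basis.

S(f_1,h_4): lcm = xy. S = 3/8x + 64/29y^3 + 209/29y^2 - 1707/232y - 7/2.
  reduce S modulo (f_1, f_2, f_3, h_4, h_5, h_6):
  remainder 6001589/136764y + 6001589/34191 ≠ 0; add h_7 = 6001589/136764y + 6001589/34191 to the basis.

The other S-polynomials (S(f_2,h_4), S(f_3,h_4), S(f_1,h_5), S(f_2,h_5), S(f_3,h_5), S(h_4,h_5), S(f_1,h_6), S(f_2,h_6), S(f_3,h_6), S(h_4,h_6), S(h_5,h_6), S(f_1,h_7), S(f_2,h_7), S(f_3,h_7), S(h_4,h_7), S(h_5,h_7), S(h_6,h_7)) all reduce to 0 modulo the current basis, so we have a Gröbner basis.
Inter-reduce: drop elements whose leading term is divisible by another's, tail-reduce, and make monic.
Reduced Gröbner basis: {x, y + 4}.

Elimination: the polynomial y + 4 lies in the elimination ideal for y, so y ∈ {-4}. For each such y, the remaining basis elements (now univariate) give the rest of the solution.
  y = -4: the earlier basis element becomes x = 0, giving x = 0 — point (0, -4).
Zero-dimensionality of the ideal guarantees finitely many solutions over ℂ.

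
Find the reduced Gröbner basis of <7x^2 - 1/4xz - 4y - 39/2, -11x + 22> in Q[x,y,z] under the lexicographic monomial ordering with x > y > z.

G = {x - 2, y + 1/8z - 17/8}

f_1 = 7x^2 - 1/4xz - 4y - 39/2, LT = x^2.
f_2 = -11x + 22, LT = x.

S(f_1,f_2): lcm = x^2. S = -1/28xz + 2x - 4/7y - 39/14.
  leading term xz: subtract (1/308z)·f_2 from -1/28xz + 2x - 4/7y - 39/14 → 2x - 4/7y - 1/14z - 39/14
  leading term x: subtract (-2/11)·f_2 from 2x - 4/7y - 1/14z - 39/14 → -4/7y - 1/14z + 17/14
  leading term y: no divisor's leading term divides it; move -4/7y to the remainder.
  leading term z: no divisor's leading term divides it; move -1/14z to the remainder.
  leading term 1: no divisor's leading term divides it; move 17/14 to the remainder.
  remainder -4/7y - 1/14z + 17/14 ≠ 0; add g_3 = -4/7y - 1/14z + 17/14 to the basis.

The other S-polynomials (S(f_1,g_3), S(f_2,g_3)) all reduce to 0 modulo the current basis, so we have a Gröbner basis.
Inter-reduce: drop elements whose leading term is divisible by another's, tail-reduce, and make monic.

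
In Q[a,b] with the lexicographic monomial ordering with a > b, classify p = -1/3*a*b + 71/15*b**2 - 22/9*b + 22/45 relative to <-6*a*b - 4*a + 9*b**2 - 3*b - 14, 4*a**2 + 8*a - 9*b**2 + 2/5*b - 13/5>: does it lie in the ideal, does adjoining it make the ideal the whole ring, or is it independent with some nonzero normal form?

Adjoining -1/3*a*b + 71/15*b**2 - 22/9*b + 22/45 makes the ideal the whole ring: the system is inconsistent.

First compute the reduced Gröbner basis of I by Buchberger's algorithm.
f_1 = -6*a*b - 4*a + 9*b**2 - 3*b - 14, LT = a*b.
f_2 = 4*a**2 + 8*a - 9*b**2 + 2/5*b - 13/5, LT = a**2.

S(f_1,f_2): lcm = a**2*b. S = 2/3*a**2 - 3/2*a*b**2 - 3/2*a*b + 7/3*a + 9/4*b**3 - 1/10*b**2 + 13/20*b.
  leading term a**2: subtract (1/6)·f_2 from 2/3*a**2 - 3/2*a*b**2 - 3/2*a*b + 7/3*a + 9/4*b**3 - 1/10*b**2 + 13/20*b → -3/2*a*b**2 - 3/2*a*b + a + 9/4*b**3 + 7/5*b**2 + 7/12*b + 13/30
  leading term a*b**2: subtract (1/4*b)·f_1 from -3/2*a*b**2 - 3/2*a*b + a + 9/4*b**3 + 7/5*b**2 + 7/12*b + 13/30 → -1/2*a*b + a + 43/20*b**2 + 49/12*b + 13/30
  leading term a*b: subtract (1/12)·f_1 from -1/2*a*b + a + 43/20*b**2 + 49/12*b + 13/30 → 4/3*a + 7/5*b**2 + 13/3*b + 8/5
  leading term a: no divisor's leading term divides it; move 4/3*a to the remainder.
  leading term b**2: no divisor's leading term divides it; move 7/5*b**2 to the remainder.
  leading term b: no divisor's leading term divides it; move 13/3*b to the remainder.
  leading term 1: no divisor's leading term divides it; move 8/5 to the remainder.
  remainder 4/3*a + 7/5*b**2 + 13/3*b + 8/5 ≠ 0; add h_3 = 4/3*a + 7/5*b**2 + 13/3*b + 8/5 to the basis.

S(f_1,h_3): lcm = a*b. S = 2/3*a - 21/20*b**3 - 19/4*b**2 - 7/10*b + 7/3.
  leading term a: subtract (1/2)·h_3 from 2/3*a - 21/20*b**3 - 19/4*b**2 - 7/10*b + 7/3 → -21/20*b**3 - 109/20*b**2 - 43/15*b + 23/15
  leading term b**3: no divisor's leading term divides it; move -21/20*b**3 to the remainder.
  leading term b**2: no divisor's leading term divides it; move -109/20*b**2 to the remainder.
  leading term b: no divisor's leading term divides it; move -43/15*b to the remainder.
  leading term 1: no divisor's leading term divides it; move 23/15 to the remainder.
  remainder -21/20*b**3 - 109/20*b**2 - 43/15*b + 23/15 ≠ 0; add h_4 = -21/20*b**3 - 109/20*b**2 - 43/15*b + 23/15 to the basis.

The other S-polynomials (S(f_2,h_3), S(f_1,h_4), S(f_2,h_4), S(h_3,h_4)) all reduce to 0 modulo the current basis, so we have a Gröbner basis.
Inter-reduce: drop elements whose leading term is divisible by another's, tail-reduce, and make monic.
Reduced Gröbner basis: {a + 21/20*b**2 + 13/4*b + 6/5, b**3 + 109/21*b**2 + 172/63*b - 92/63}.
Label its elements g_1 = a + 21/20*b**2 + 13/4*b + 6/5, g_2 = b**3 + 109/21*b**2 + 172/63*b - 92/63.

Reduce p = -1/3*a*b + 71/15*b**2 - 22/9*b + 22/45 modulo G:
  leading term a*b: subtract (-1/3*b)·g_1 from -1/3*a*b + 71/15*b**2 - 22/9*b + 22/45 → 7/20*b**3 + 349/60*b**2 - 92/45*b + 22/45
  leading term b**3: subtract (7/20)·g_2 from 7/20*b**3 + 349/60*b**2 - 92/45*b + 22/45 → 4*b**2 - 3*b + 1
  leading term b**2: no divisor's leading term divides it; move 4*b**2 to the remainder.
  leading term b: no divisor's leading term divides it; move -3*b to the remainder.
  leading term 1: no divisor's leading term divides it; move 1 to the remainder.
  normal form = 4*b**2 - 3*b + 1.
The normal form is nonzero, so p ∉ I. Since p minus its normal form lies in I, I + (p) = I + (r) where r = 4*b**2 - 3*b + 1; decide whether this ideal is the whole ring.
Run Buchberger on G together with r (pairs among the g_i already reduce to 0 since G is a Gröbner basis):
g_1 = a + 21/20*b**2 + 13/4*b + 6/5, LT = a.
g_2 = b**3 + 109/21*b**2 + 172/63*b - 92/63, LT = b**3.
r = 4*b**2 - 3*b + 1, LT = b**2.

S(g_2,r): lcm = b**3. S = 499/84*b**2 + 625/252*b - 92/63.
  leading term b**2: subtract (499/336)·r from 499/84*b**2 + 625/252*b - 92/63 → 6991/1008*b - 2969/1008
  leading term b: no divisor's leading term divides it; move 6991/1008*b to the remainder.
  leading term 1: no divisor's leading term divides it; move -2969/1008 to the remainder.
  remainder 6991/1008*b - 2969/1008 ≠ 0; add m_4 = 6991/1008*b - 2969/1008 to the basis.

S(g_2,m_4): lcm = b**3. S = 824368/146811*b**2 + 172/63*b - 92/63.
  leading term b**2: subtract (206092/146811)·r from 824368/146811*b**2 + 172/63*b - 92/63 → 3057280/440433*b - 1261448/440433
  leading term b: subtract (48916480/48874081)·m_4 from 3057280/440433*b - 1261448/440433 → 4099704/48874081
  leading term 1: no divisor's leading term divides it; move 4099704/48874081 to the remainder.
  remainder 4099704/48874081 ≠ 0; add m_5 = 4099704/48874081 to the basis.

The other S-polynomials (S(g_1,g_2), S(g_1,r), S(g_1,m_4), S(r,m_4), S(g_1,m_5), S(g_2,m_5), S(r,m_5), S(m_4,m_5)) all reduce to 0 modulo the current basis, so we have a Gröbner basis.
Inter-reduce: drop elements whose leading term is divisible by another's, tail-reduce, and make monic.
Reduced Gröbner basis: {1}.
The reduced Gröbner basis of I + (p) is {1}: the ideal is the whole ring, so the enlarged system has no common solution — adjoining p is inconsistent.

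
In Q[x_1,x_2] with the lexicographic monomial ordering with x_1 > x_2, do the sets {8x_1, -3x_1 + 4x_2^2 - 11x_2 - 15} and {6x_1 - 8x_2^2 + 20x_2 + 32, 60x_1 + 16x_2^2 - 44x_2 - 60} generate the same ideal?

Since reduced Gröbner bases are canonical representatives of ideals under a given ordering, it suffices to compute and compare them.
Buchberger on the first generating set:
f_1 = 8x_1, LT = x_1.
f_2 = -3x_1 + 4x_2^2 - 11x_2 - 15, LT = x_1.

S(f_1,f_2): lcm = x_1. S = 4/3x_2^2 - 11/3x_2 - 5.
  leading term x_2^2: no divisor's leading term divides it; move 4/3x_2^2 to the remainder.
  leading term x_2: no divisor's leading term divides it; move -11/3x_2 to the remainder.
  leading term 1: no divisor's leading term divides it; move -5 to the remainder.
  remainder 4/3x_2^2 - 11/3x_2 - 5 ≠ 0; add g_3 = 4/3x_2^2 - 11/3x_2 - 5 to the basis.

The other S-polynomials (S(f_1,g_3), S(f_2,g_3)) all reduce to 0 modulo the current basis, so we have a Gröbner basis.
Inter-reduce: drop elements whose leading term is divisible by another's, tail-reduce, and make monic.
Reduced Gröbner basis: {x_1, x_2^2 - 11/4x_2 - 15/4}.

Buchberger on the second generating set:
h_1 = 6x_1 - 8x_2^2 + 20x_2 + 32, LT = x_1.
h_2 = 60x_1 + 16x_2^2 - 44x_2 - 60, LT = x_1.

S(h_1,h_2): lcm = x_1. S = -8/5x_2^2 + 61/15x_2 + 19/3.
  leading term x_2^2: no divisor's leading term divides it; move -8/5x_2^2 to the remainder.
  leading term x_2: no divisor's leading term divides it; move 61/15x_2 to the remainder.
  leading term 1: no divisor's leading term divides it; move 19/3 to the remainder.
  remainder -8/5x_2^2 + 61/15x_2 + 19/3 ≠ 0; add k_3 = -8/5x_2^2 + 61/15x_2 + 19/3 to the basis.

The other S-polynomials (S(h_1,k_3), S(h_2,k_3)) all reduce to 0 modulo the current basis, so we have a Gröbner basis.
Inter-reduce: drop elements whose leading term is divisible by another's, tail-reduce, and make monic.
Reduced Gröbner basis: {x_1 - 1/18x_2 + 1/18, x_2^2 - 61/24x_2 - 95/24}.

These differ, so the ideals are not equal.
The same test decides containment: I ⊆ J iff every generator of I reduces to 0 modulo a Gröbner basis of J.

No, the ideals differ.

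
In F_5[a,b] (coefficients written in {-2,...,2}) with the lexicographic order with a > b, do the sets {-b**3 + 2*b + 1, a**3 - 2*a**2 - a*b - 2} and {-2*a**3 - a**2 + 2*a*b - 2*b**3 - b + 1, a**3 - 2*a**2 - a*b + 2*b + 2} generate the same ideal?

No, the ideals differ.

For a fixed monomial order, each ideal has a unique reduced Gröbner basis; comparing bases decides equality.
Buchberger on the first generating set:
f_1 = -b**3 + 2*b + 1, LT = b**3.
f_2 = a**3 - 2*a**2 - a*b - 2, LT = a**3.

S(f_1,f_2): leading monomials are coprime, so the S-polynomial reduces to 0 (Buchberger's first criterion).
Every S-polynomial of the final basis reduces to 0, so we have a Gröbner basis.
Inter-reduce: drop elements whose leading term is divisible by another's, tail-reduce, and make monic.
Reduced Gröbner basis: {a**3 - 2*a**2 - a*b - 2, b**3 - 2*b - 1}.

Buchberger on the second generating set:
h_1 = -2*a**3 - a**2 + 2*a*b - 2*b**3 - b + 1, LT = a**3.
h_2 = a**3 - 2*a**2 - a*b + 2*b + 2, LT = a**3.

S(h_1,h_2): lcm = a**3. S = b**3 + b.
  leading term b**3: no divisor's leading term divides it; move b**3 to the remainder.
  leading term b: no divisor's leading term divides it; move b to the remainder.
  remainder b**3 + b ≠ 0; add k_3 = b**3 + b to the basis.

S(h_1,k_3): leading monomials are coprime, so the S-polynomial reduces to 0 (Buchberger's first criterion).
S(h_2,k_3): leading monomials are coprime, so the S-polynomial reduces to 0 (Buchberger's first criterion).
Every S-polynomial of the final basis reduces to 0, so we have a Gröbner basis.
Inter-reduce: drop elements whose leading term is divisible by another's, tail-reduce, and make monic.
Reduced Gröbner basis: {a**3 - 2*a**2 - a*b + 2*b + 2, b**3 + b}.

These differ, so the ideals are not equal.
The choice of monomial ordering does not affect the verdict — as long as both bases are computed under the same ordering, their equality decides ideal equality.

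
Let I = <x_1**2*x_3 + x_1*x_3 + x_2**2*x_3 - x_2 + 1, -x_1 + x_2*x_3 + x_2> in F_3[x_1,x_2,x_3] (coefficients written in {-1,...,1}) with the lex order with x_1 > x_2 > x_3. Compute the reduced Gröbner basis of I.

f_1 = x_1**2*x_3 + x_1*x_3 + x_2**2*x_3 - x_2 + 1, LT = x_1**2*x_3.
f_2 = -x_1 + x_2*x_3 + x_2, LT = x_1.

S(f_1,f_2): lcm = x_1**2*x_3. S = x_1*x_2*x_3**2 + x_1*x_2*x_3 + x_1*x_3 + x_2**2*x_3 - x_2 + 1.
  leading term x_1*x_2*x_3**2: subtract (-x_2*x_3**2)·f_2 from x_1*x_2*x_3**2 + x_1*x_2*x_3 + x_1*x_3 + x_2**2*x_3 - x_2 + 1 → x_1*x_2*x_3 + x_1*x_3 + x_2**2*x_3**3 + x_2**2*x_3**2 + x_2**2*x_3 - x_2 + 1
  leading term x_1*x_2*x_3: subtract (-x_2*x_3)·f_2 from x_1*x_2*x_3 + x_1*x_3 + x_2**2*x_3**3 + x_2**2*x_3**2 + x_2**2*x_3 - x_2 + 1 → x_1*x_3 + x_2**2*x_3**3 - x_2**2*x_3**2 - x_2**2*x_3 - x_2 + 1
  leading term x_1*x_3: subtract (-x_3)·f_2 from x_1*x_3 + x_2**2*x_3**3 - x_2**2*x_3**2 - x_2**2*x_3 - x_2 + 1 → x_2**2*x_3**3 - x_2**2*x_3**2 - x_2**2*x_3 + x_2*x_3**2 + x_2*x_3 - x_2 + 1
  leading term x_2**2*x_3**3: no divisor's leading term divides it; move x_2**2*x_3**3 to the remainder.
  leading term x_2**2*x_3**2: no divisor's leading term divides it; move -x_2**2*x_3**2 to the remainder.
  leading term x_2**2*x_3: no divisor's leading term divides it; move -x_2**2*x_3 to the remainder.
  leading term x_2*x_3**2: no divisor's leading term divides it; move x_2*x_3**2 to the remainder.
  leading term x_2*x_3: no divisor's leading term divides it; move x_2*x_3 to the remainder.
  leading term x_2: no divisor's leading term divides it; move -x_2 to the remainder.
  leading term 1: no divisor's leading term divides it; move 1 to the remainder.
  remainder x_2**2*x_3**3 - x_2**2*x_3**2 - x_2**2*x_3 + x_2*x_3**2 + x_2*x_3 - x_2 + 1 ≠ 0; add g_3 = x_2**2*x_3**3 - x_2**2*x_3**2 - x_2**2*x_3 + x_2*x_3**2 + x_2*x_3 - x_2 + 1 to the basis.

The other S-polynomials (S(f_1,g_3), S(f_2,g_3)) all reduce to 0 modulo the current basis, so we have a Gröbner basis.
Inter-reduce: drop elements whose leading term is divisible by another's, tail-reduce, and make monic.

G = {x_1 - x_2*x_3 - x_2, x_2**2*x_3**3 - x_2**2*x_3**2 - x_2**2*x_3 + x_2*x_3**2 + x_2*x_3 - x_2 + 1}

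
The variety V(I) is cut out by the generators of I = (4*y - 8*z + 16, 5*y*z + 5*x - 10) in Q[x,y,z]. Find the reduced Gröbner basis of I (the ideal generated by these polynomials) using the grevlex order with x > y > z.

f_1 = 4*y - 8*z + 16, LT = y.
f_2 = 5*y*z + 5*x - 10, LT = y*z.

S(f_1,f_2): lcm = y*z. S = -2*z**2 - x + 4*z + 2.
  leading term z**2: no divisor's leading term divides it; move -2*z**2 to the remainder.
  leading term x: no divisor's leading term divides it; move -x to the remainder.
  leading term z: no divisor's leading term divides it; move 4*z to the remainder.
  leading term 1: no divisor's leading term divides it; move 2 to the remainder.
  remainder -2*z**2 - x + 4*z + 2 ≠ 0; add g_3 = -2*z**2 - x + 4*z + 2 to the basis.

The other S-polynomials (S(f_1,g_3), S(f_2,g_3)) all reduce to 0 modulo the current basis, so we have a Gröbner basis.
Inter-reduce: drop elements whose leading term is divisible by another's, tail-reduce, and make monic.

G = {z**2 + 1/2*x - 2*z - 1, y - 2*z + 4}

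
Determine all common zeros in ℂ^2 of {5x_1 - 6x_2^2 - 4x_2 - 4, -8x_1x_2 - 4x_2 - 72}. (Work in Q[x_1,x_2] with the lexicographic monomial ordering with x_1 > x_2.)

Compute a lex Gröbner basis by Buchberger's algorithm.
f_1 = 5x_1 - 6x_2^2 - 4x_2 - 4, LT = x_1.
f_2 = -8x_1x_2 - 4x_2 - 72, LT = x_1x_2.

S(f_1,f_2): lcm = x_1x_2. S = -6/5x_2^3 - 4/5x_2^2 - 13/10x_2 - 9.
  leading term x_2^3: no divisor's leading term divides it; move -6/5x_2^3 to the remainder.
  leading term x_2^2: no divisor's leading term divides it; move -4/5x_2^2 to the remainder.
  leading term x_2: no divisor's leading term divides it; move -13/10x_2 to the remainder.
  leading term 1: no divisor's leading term divides it; move -9 to the remainder.
  remainder -6/5x_2^3 - 4/5x_2^2 - 13/10x_2 - 9 ≠ 0; add h_3 = -6/5x_2^3 - 4/5x_2^2 - 13/10x_2 - 9 to the basis.

The other S-polynomials (S(f_1,h_3), S(f_2,h_3)) all reduce to 0 modulo the current basis, so we have a Gröbner basis.
Inter-reduce: drop elements whose leading term is divisible by another's, tail-reduce, and make monic.
Reduced Gröbner basis: {x_1 - 6/5x_2^2 - 4/5x_2 - 4/5, x_2^3 + 2/3x_2^2 + 13/12x_2 + 15/2}.

The lex basis is triangular: the last element involves only x_2. Solving x_2^3 + 2/3x_2^2 + 13/12x_2 + 15/2 = 0 gives x_2 ∈ {-2, 2/3 - sqrt(119)*I/6, 2/3 + sqrt(119)*I/6}; substituting each value into the earlier elements determines the remaining variables.
  x_2 = -2: the earlier basis element becomes x_1 - 4 = 0, giving x_1 = 4 — point (4, -2).
  x_2 = 2/3 - sqrt(119)*I/6: the earlier basis element becomes x_1 + 21/10 + 2*sqrt(119)*I/5 = 0, giving x_1 = -21/10 - 2*sqrt(119)*I/5 — point (-21/10 - 2*sqrt(119)*I/5, 2/3 - sqrt(119)*I/6).
  x_2 = 2/3 + sqrt(119)*I/6: the earlier basis element becomes x_1 + 21/10 - 2*sqrt(119)*I/5 = 0, giving x_1 = -21/10 + 2*sqrt(119)*I/5 — point (-21/10 + 2*sqrt(119)*I/5, 2/3 + sqrt(119)*I/6).
Substituting each solution back into the original system confirms all equations vanish.
A lex Gröbner basis triangularizes the system, enabling back-substitution.

{(4, -2), (-21/10 - 2*sqrt(119)*I/5, 2/3 - sqrt(119)*I/6), (-21/10 + 2*sqrt(119)*I/5, 2/3 + sqrt(119)*I/6)}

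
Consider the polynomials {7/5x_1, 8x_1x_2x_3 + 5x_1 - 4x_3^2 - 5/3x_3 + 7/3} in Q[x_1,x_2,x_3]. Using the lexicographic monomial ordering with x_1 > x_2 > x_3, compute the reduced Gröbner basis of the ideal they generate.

G = {x_1, x_3^2 + 5/12x_3 - 7/12}

The reduced Gröbner basis is the canonical form of the ideal for this ordering.

f_1 = 7/5x_1, LT = x_1.
f_2 = 8x_1x_2x_3 + 5x_1 - 4x_3^2 - 5/3x_3 + 7/3, LT = x_1x_2x_3.

S(f_1,f_2): lcm = x_1x_2x_3. S = -5/8x_1 + 1/2x_3^2 + 5/24x_3 - 7/24.
  leading term x_1: subtract (-25/56)·f_1 from -5/8x_1 + 1/2x_3^2 + 5/24x_3 - 7/24 → 1/2x_3^2 + 5/24x_3 - 7/24
  leading term x_3^2: no divisor's leading term divides it; move 1/2x_3^2 to the remainder.
  leading term x_3: no divisor's leading term divides it; move 5/24x_3 to the remainder.
  leading term 1: no divisor's leading term divides it; move -7/24 to the remainder.
  remainder 1/2x_3^2 + 5/24x_3 - 7/24 ≠ 0; add g_3 = 1/2x_3^2 + 5/24x_3 - 7/24 to the basis.

The other S-polynomials (S(f_1,g_3), S(f_2,g_3)) all reduce to 0 modulo the current basis, so we have a Gröbner basis.
Inter-reduce: drop elements whose leading term is divisible by another's, tail-reduce, and make monic.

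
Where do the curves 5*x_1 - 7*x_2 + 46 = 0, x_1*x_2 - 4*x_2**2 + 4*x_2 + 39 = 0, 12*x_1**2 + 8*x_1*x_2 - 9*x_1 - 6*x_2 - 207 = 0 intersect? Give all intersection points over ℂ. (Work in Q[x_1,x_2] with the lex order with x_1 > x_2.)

Compute a lex Gröbner basis by Buchberger's algorithm.
f_1 = 5*x_1 - 7*x_2 + 46, LT = x_1.
f_2 = x_1*x_2 - 4*x_2**2 + 4*x_2 + 39, LT = x_1*x_2.
f_3 = 12*x_1**2 + 8*x_1*x_2 - 9*x_1 - 6*x_2 - 207, LT = x_1**2.

S(f_1,f_2): lcm = x_1*x_2. S = 13/5*x_2**2 + 26/5*x_2 - 39.
  leading term x_2**2: no divisor's leading term divides it; move 13/5*x_2**2 to the remainder.
  leading term x_2: no divisor's leading term divides it; move 26/5*x_2 to the remainder.
  leading term 1: no divisor's leading term divides it; move -39 to the remainder.
  remainder 13/5*x_2**2 + 26/5*x_2 - 39 ≠ 0; add h_4 = 13/5*x_2**2 + 26/5*x_2 - 39 to the basis.

S(f_1,f_3): lcm = x_1**2. S = -31/15*x_1*x_2 + 199/20*x_1 + 1/2*x_2 + 69/4.
  leading term x_1*x_2: subtract (-31/75*x_2)·f_1 from -31/15*x_1*x_2 + 199/20*x_1 + 1/2*x_2 + 69/4 → 199/20*x_1 - 217/75*x_2**2 + 2927/150*x_2 + 69/4
  leading term x_1: subtract (199/100)·f_1 from 199/20*x_1 - 217/75*x_2**2 + 2927/150*x_2 + 69/4 → -217/75*x_2**2 + 10033/300*x_2 - 7429/100
  leading term x_2**2: subtract (-217/195)·h_4 from -217/75*x_2**2 + 10033/300*x_2 - 7429/100 → 3923/100*x_2 - 11769/100
  leading term x_2: no divisor's leading term divides it; move 3923/100*x_2 to the remainder.
  leading term 1: no divisor's leading term divides it; move -11769/100 to the remainder.
  remainder 3923/100*x_2 - 11769/100 ≠ 0; add h_5 = 3923/100*x_2 - 11769/100 to the basis.

S(f_2,f_3): lcm = x_1**2*x_2. S = -14/3*x_1*x_2**2 + 19/4*x_1*x_2 + 39*x_1 + 1/2*x_2**2 + 69/4*x_2.
  leading term x_1*x_2**2: subtract (-14/15*x_2**2)·f_1 from -14/3*x_1*x_2**2 + 19/4*x_1*x_2 + 39*x_1 + 1/2*x_2**2 + 69/4*x_2 → 19/4*x_1*x_2 + 39*x_1 - 98/15*x_2**3 + 1303/30*x_2**2 + 69/4*x_2
  leading term x_1*x_2: subtract (19/20*x_2)·f_1 from 19/4*x_1*x_2 + 39*x_1 - 98/15*x_2**3 + 1303/30*x_2**2 + 69/4*x_2 → 39*x_1 - 98/15*x_2**3 + 601/12*x_2**2 - 529/20*x_2
  leading term x_1: subtract (39/5)·f_1 from 39*x_1 - 98/15*x_2**3 + 601/12*x_2**2 - 529/20*x_2 → -98/15*x_2**3 + 601/12*x_2**2 + 563/20*x_2 - 1794/5
  leading term x_2**3: subtract (-98/39*x_2)·h_4 from -98/15*x_2**3 + 601/12*x_2**2 + 563/20*x_2 - 1794/5 → 1263/20*x_2**2 - 1397/20*x_2 - 1794/5
  leading term x_2**2: subtract (1263/52)·h_4 from 1263/20*x_2**2 - 1397/20*x_2 - 1794/5 → -3923/20*x_2 + 11769/20
  leading term x_2: subtract (-5)·h_5 from -3923/20*x_2 + 11769/20 → 0
  remainder 0.

S(f_1,h_4): leading monomials are coprime, so the S-polynomial reduces to 0 (Buchberger's first criterion).
S(f_2,h_4): lcm = x_1*x_2**2. S = -2*x_1*x_2 + 15*x_1 - 4*x_2**3 + 4*x_2**2 + 39*x_2.
  leading term x_1*x_2: subtract (-2/5*x_2)·f_1 from -2*x_1*x_2 + 15*x_1 - 4*x_2**3 + 4*x_2**2 + 39*x_2 → 15*x_1 - 4*x_2**3 + 6/5*x_2**2 + 287/5*x_2
  leading term x_1: subtract (3)·f_1 from 15*x_1 - 4*x_2**3 + 6/5*x_2**2 + 287/5*x_2 → -4*x_2**3 + 6/5*x_2**2 + 392/5*x_2 - 138
  leading term x_2**3: subtract (-20/13*x_2)·h_4 from -4*x_2**3 + 6/5*x_2**2 + 392/5*x_2 - 138 → 46/5*x_2**2 + 92/5*x_2 - 138
  leading term x_2**2: subtract (46/13)·h_4 from 46/5*x_2**2 + 92/5*x_2 - 138 → 0
  remainder 0.

S(f_3,h_4): leading monomials are coprime, so the S-polynomial reduces to 0 (Buchberger's first criterion).
S(f_1,h_5): leading monomials are coprime, so the S-polynomial reduces to 0 (Buchberger's first criterion).
S(f_2,h_5): lcm = x_1*x_2. S = 3*x_1 - 4*x_2**2 + 4*x_2 + 39.
  leading term x_1: subtract (3/5)·f_1 from 3*x_1 - 4*x_2**2 + 4*x_2 + 39 → -4*x_2**2 + 41/5*x_2 + 57/5
  leading term x_2**2: subtract (-20/13)·h_4 from -4*x_2**2 + 41/5*x_2 + 57/5 → 81/5*x_2 - 243/5
  leading term x_2: subtract (1620/3923)·h_5 from 81/5*x_2 - 243/5 → 0
  remainder 0.

S(f_3,h_5): leading monomials are coprime, so the S-polynomial reduces to 0 (Buchberger's first criterion).
S(h_4,h_5): lcm = x_2**2. S = 5*x_2 - 15.
  leading term x_2: subtract (500/3923)·h_5 from 5*x_2 - 15 → 0
  remainder 0.

Every S-polynomial of the final basis reduces to 0, so we have a Gröbner basis.
Inter-reduce: drop elements whose leading term is divisible by another's, tail-reduce, and make monic.
Reduced Gröbner basis: {x_1 + 5, x_2 - 3}.

From the last basis element, x_2 - 3 = 0, so x_2 takes values in {3}. Each choice, substituted upward through the basis, yields the corresponding point(s) of the solution set.
  x_2 = 3: the earlier basis element becomes x_1 + 5 = 0, giving x_1 = -5 — point (-5, 3).
Substituting each solution back into the original system confirms all equations vanish.

{(-5, 3)}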